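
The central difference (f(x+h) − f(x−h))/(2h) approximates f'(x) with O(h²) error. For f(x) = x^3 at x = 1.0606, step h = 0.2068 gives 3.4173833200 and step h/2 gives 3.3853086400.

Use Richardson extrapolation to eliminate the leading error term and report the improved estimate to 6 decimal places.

Method order is 2; weight 2^2 = 4.
Numerator 4*A(h/2) − A(h) = 4*3.3853086400 − 3.4173833200 = 10.1238512400
Divide by 2^2 − 1 = 3.
Extrapolated: 10.1238512400 / 3 = 3.3746170800

3.374617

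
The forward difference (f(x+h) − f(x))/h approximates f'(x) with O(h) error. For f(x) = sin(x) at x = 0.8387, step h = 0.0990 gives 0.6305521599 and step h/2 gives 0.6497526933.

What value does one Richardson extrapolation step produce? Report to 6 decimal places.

With r = 1 the leading error scales as h^1, so the weight is 2^1 = 2.
Numerator 2 × A(h/2) − A(h) = 2 × 0.6497526933 − 0.6305521599 = 0.6689532267
Divide by 2^1 − 1 = 1.
0.6689532267 ÷ 1 = 0.6689532267
Correction |R − A(h/2)| = 1.920e-02; gap |A(h/2) − A(h)| = 1.920e-02.

0.668953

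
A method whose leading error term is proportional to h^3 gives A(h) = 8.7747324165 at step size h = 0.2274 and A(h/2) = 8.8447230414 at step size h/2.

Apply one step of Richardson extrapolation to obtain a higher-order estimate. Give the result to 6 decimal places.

Method order is 3; weight 2^3 = 8.
8*8.8447230414 − 8.7747324165 = 61.9830519147
R = 61.9830519147/7 = 8.8547217021

8.854722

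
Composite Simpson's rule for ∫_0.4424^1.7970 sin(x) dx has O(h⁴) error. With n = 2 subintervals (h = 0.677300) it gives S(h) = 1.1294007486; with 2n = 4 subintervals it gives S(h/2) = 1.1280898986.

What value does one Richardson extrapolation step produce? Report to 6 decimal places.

1.128003

Method order is 4; weight 2^4 = 16.
Weighted: 18.0494383776 − 1.1294007486 = 16.9200376290
(16×1.1280898986 − 1.1294007486)/(16 − 1) = 1.1280025086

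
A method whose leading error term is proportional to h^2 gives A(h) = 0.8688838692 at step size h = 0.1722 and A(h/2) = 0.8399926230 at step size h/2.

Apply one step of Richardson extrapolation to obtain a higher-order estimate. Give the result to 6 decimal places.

With r = 2 the leading error scales as h^2, so the weight is 2^2 = 4.
A(h/2) − A(h) = 0.8399926230 − 0.8688838692 = -0.0288912462
Divide by 2^2 − 1 = 3: (-0.0288912462)/3 = -0.0096304154
R = 0.8399926230 − 0.0096304154 = 0.8303622076

0.830362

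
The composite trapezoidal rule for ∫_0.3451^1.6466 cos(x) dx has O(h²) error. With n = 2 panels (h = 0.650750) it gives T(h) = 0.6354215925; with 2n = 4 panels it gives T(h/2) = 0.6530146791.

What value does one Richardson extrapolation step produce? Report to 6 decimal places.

0.658879

r = 2, so 2^r = 4.
2^2×A(h/2) = 2.6120587164; minus A(h) gives 1.9766371239.
Denominator 4 − 1 = 3.
R = 1.9766371239/3 = 0.6588790413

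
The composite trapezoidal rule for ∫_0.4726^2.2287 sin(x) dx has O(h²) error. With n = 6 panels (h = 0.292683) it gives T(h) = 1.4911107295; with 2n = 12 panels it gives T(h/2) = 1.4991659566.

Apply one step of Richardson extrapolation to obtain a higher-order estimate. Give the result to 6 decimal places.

With r = 2 the leading error scales as h^2, so the weight is 2^2 = 4.
4·1.4991659566 = 5.9966638264; 5.9966638264 − 1.4911107295 = 4.5055530969
Divide by 2^2 − 1 = 3.
Result: 1.5018510323
Correction |R − A(h/2)| = 2.685e-03; gap |A(h/2) − A(h)| = 8.055e-03.

1.501851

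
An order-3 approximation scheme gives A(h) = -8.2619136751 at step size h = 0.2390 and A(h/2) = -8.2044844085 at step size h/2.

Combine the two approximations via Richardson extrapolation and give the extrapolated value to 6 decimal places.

Leading term ∝ h^3; use weight 8 = 2^3.
8 × (-8.2044844085) − (-8.2619136751) = -57.3739615929
Denominator 8 − 1 = 7.
Extrapolated: (-57.3739615929) / 7 = -8.1962802276

-8.196280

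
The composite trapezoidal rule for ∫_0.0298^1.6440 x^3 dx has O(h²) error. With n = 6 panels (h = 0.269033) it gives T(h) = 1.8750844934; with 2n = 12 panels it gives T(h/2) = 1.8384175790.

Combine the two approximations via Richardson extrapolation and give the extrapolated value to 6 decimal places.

r = 2, so 2^r = 4.
Numerator 4 × A(h/2) − A(h) = 4 × 1.8384175790 − 1.8750844934 = 5.4785858226
Extrapolated: 5.4785858226 / 3 = 1.8261952742

1.826195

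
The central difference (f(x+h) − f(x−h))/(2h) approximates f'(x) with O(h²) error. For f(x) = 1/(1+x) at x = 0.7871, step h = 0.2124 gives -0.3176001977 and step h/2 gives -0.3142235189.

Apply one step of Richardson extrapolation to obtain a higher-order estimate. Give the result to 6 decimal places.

-0.313098

r = 2, so 2^r = 4.
4*(-0.3142235189) = -1.2568940756; (-1.2568940756) − (-0.3176001977) = -0.9392938779
Divide by 2^2 − 1 = 3.
Result: -0.3130979593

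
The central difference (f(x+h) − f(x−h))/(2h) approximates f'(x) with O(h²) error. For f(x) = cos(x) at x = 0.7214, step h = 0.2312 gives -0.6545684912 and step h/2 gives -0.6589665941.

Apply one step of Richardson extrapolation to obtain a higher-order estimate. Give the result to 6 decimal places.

r = 2, so 2^r = 4.
Top: 4(-0.6589665941) − (-0.6545684912) = -1.9812978852
(4×(-0.6589665941) − (-0.6545684912))/(4 − 1) = -0.6604326284

-0.660433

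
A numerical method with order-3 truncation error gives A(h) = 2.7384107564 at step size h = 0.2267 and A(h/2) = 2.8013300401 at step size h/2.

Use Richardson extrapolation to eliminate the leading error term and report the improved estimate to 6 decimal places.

2.810319

Error is O(h^3); halving h shrinks it by 2^3 = 8.
8 × 2.8013300401 = 22.4106403208; subtract 2.7384107564 → 19.6722295644
Denominator 8 − 1 = 7.
19.6722295644 ÷ 7 = 2.8103185092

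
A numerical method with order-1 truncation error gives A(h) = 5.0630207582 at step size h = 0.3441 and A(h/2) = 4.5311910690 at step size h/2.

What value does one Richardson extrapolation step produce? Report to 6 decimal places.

3.999361

r = 1: numerator weight 2, denominator 1.
Top: 2(4.5311910690) − (5.0630207582) = 3.9993613798
Divide by 2^1 − 1 = 1.
So the Richardson estimate is 3.9993613798.
Shift from A(h/2): −0.5318296892.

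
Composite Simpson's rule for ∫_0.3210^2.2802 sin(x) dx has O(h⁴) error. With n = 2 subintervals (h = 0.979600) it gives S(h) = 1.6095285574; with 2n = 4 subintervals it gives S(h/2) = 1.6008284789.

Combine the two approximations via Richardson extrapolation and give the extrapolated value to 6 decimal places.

With r = 4 the leading error scales as h^4, so the weight is 2^4 = 16.
Weighted: 25.6132556624 − 1.6095285574 = 24.0037271050
(16·1.6008284789 − 1.6095285574)/(16 − 1) = 1.6002484737

1.600248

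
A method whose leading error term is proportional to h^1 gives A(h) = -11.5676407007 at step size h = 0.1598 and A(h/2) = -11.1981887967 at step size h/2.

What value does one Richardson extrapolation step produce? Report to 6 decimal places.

Order 1 gives 2^r = 2 and 2^r − 1 = 1.
2^1 × A(h/2) = -22.3963775934; minus A(h) gives -10.8287368927.
Denominator 2 − 1 = 1.
(2 × (-11.1981887967) − (-11.5676407007))/(2 − 1) = -10.8287368927
Gap between inputs: 3.695e-01; correction applied: +0.3694519040.

-10.828737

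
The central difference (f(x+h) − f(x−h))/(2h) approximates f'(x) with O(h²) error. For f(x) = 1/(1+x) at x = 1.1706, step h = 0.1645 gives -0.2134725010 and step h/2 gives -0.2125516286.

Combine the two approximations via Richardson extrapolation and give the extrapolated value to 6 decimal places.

-0.212245

r = 2: numerator weight 4, denominator 3.
2^2·A(h/2) = -0.8502065144; minus A(h) gives -0.6367340134.
R = (-0.6367340134)/3 = -0.2122446711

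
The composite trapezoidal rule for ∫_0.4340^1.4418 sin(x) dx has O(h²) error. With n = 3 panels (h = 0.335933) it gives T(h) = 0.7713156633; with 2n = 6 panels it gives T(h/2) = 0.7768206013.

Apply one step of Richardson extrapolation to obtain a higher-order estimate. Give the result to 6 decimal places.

Method order is 2; weight 2^2 = 4.
4×0.7768206013 − 0.7713156633 = 2.3359667419
Divide by 2^2 − 1 = 3.
R = 2.3359667419/3 = 0.7786555806
Correction |R − A(h/2)| = 1.835e-03; gap |A(h/2) − A(h)| = 5.505e-03.

0.778656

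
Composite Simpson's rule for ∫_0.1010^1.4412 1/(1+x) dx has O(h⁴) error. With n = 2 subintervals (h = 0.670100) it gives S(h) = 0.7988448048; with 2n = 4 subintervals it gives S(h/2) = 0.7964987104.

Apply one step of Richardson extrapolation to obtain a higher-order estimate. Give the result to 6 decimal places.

r = 4: numerator weight 16, denominator 15.
16×0.7964987104 = 12.7439793664; 12.7439793664 − 0.7988448048 = 11.9451345616
R = 11.9451345616/15 = 0.7963423041
Shift from A(h/2): −0.0001564063.

0.796342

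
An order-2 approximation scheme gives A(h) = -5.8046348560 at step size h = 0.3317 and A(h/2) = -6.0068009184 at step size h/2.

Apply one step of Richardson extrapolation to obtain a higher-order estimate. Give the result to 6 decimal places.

-6.074190

Order 2 gives 2^r = 4 and 2^r − 1 = 3.
Top: 4(-6.0068009184) − (-5.8046348560) = -18.2225688176
Denominator 4 − 1 = 3.
Extrapolated: (-18.2225688176) / 3 = -6.0741896059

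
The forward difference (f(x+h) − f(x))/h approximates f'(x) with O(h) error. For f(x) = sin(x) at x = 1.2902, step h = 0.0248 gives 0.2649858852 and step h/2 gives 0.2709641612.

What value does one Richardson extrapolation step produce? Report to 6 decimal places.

Error is O(h^1); halving h shrinks it by 2^1 = 2.
2·0.2709641612 − 0.2649858852 = 0.2769424372
(2·0.2709641612 − 0.2649858852)/(2 − 1) = 0.2769424372

0.276942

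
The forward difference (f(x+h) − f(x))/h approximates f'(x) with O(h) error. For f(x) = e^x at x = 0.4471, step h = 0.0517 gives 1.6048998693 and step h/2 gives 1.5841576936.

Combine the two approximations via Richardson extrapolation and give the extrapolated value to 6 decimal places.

r = 1: numerator weight 2, denominator 1.
2^1·A(h/2) = 3.1683153872; minus A(h) gives 1.5634155179.
Divide by 2^1 − 1 = 1.
Result: 1.5634155179

1.563416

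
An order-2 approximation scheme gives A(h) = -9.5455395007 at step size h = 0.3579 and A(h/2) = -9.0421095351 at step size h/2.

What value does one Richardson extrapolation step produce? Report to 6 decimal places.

Error is O(h^2); halving h shrinks it by 2^2 = 4.
4*(-9.0421095351) = -36.1684381404; subtract (-9.5455395007) → -26.6228986397
Extrapolated: (-26.6228986397) / 3 = -8.8742995466
Shift from A(h/2): +0.1678099885.

-8.874300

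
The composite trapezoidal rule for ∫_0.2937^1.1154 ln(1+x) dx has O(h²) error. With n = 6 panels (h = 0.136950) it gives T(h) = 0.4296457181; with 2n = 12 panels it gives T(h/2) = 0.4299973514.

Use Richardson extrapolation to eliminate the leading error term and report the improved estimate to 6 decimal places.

0.430115

Error is O(h^2); halving h shrinks it by 2^2 = 4.
Top: 4(0.4299973514) − (0.4296457181) = 1.2903436875
1.2903436875 ÷ 3 = 0.4301145625
Shift from A(h/2): +0.0001172111.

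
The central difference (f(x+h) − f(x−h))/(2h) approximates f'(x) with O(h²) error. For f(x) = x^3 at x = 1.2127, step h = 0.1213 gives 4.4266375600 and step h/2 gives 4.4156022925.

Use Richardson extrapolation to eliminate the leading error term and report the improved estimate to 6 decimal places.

4.411924

Leading term ∝ h^2; use weight 4 = 2^2.
4*4.4156022925 − 4.4266375600 = 13.2357716100
(4*4.4156022925 − 4.4266375600)/(4 − 1) = 4.4119238700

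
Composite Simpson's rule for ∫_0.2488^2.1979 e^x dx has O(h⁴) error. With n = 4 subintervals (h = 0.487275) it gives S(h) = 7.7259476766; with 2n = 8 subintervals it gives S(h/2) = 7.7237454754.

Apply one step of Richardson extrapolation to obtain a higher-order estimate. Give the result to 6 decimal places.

With r = 4 the leading error scales as h^4, so the weight is 2^4 = 16.
A(h/2) − A(h) = 7.7237454754 − 7.7259476766 = -0.0022022012
Correction (A(h/2) − A(h))/(16 − 1) = (-0.0022022012)/15 = -0.0001468134
R = A(h/2) + (A(h/2) − A(h))/15 = 7.7237454754 − 0.0001468134 = 7.7235986620

7.723599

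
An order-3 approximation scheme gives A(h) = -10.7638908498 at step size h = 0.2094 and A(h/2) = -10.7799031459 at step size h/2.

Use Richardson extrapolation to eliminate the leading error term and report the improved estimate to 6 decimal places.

Method order is 3; weight 2^3 = 8.
8·(-10.7799031459) = -86.2392251672; subtract (-10.7638908498) → -75.4753343174
Extrapolated: (-75.4753343174) / 7 = -10.7821906168
Correction |R − A(h/2)| = 2.287e-03; gap |A(h/2) − A(h)| = 1.601e-02.

-10.782191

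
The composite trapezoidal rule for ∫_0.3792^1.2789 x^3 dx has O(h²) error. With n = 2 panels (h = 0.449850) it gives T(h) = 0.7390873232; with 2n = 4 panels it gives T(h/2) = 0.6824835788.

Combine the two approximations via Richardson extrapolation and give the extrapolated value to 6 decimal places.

r = 2, so 2^r = 4.
Numerator 4·A(h/2) − A(h) = 4·0.6824835788 − 0.7390873232 = 1.9908469920
Denominator 4 − 1 = 3.
R = 1.9908469920/3 = 0.6636156640
Shift from A(h/2): −0.0188679148.

0.663616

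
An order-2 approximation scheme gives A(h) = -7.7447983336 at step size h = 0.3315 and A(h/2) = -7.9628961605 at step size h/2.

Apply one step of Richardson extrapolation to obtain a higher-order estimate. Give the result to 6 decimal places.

-8.035595

r = 2, so 2^r = 4.
A(h/2) − A(h) = -7.9628961605 − (-7.7447983336) = -0.2180978269
Correction (A(h/2) − A(h))/(4 − 1) = (-0.2180978269)/3 = -0.0726992756
R = -7.9628961605 − 0.0726992756 = -8.0355954361
Correction |R − A(h/2)| = 7.270e-02; gap |A(h/2) − A(h)| = 2.181e-01.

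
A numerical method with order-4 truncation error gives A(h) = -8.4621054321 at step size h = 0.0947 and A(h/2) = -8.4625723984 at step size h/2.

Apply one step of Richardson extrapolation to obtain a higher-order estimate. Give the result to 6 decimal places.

Error is O(h^4); halving h shrinks it by 2^4 = 16.
A(h/2) − A(h) = -8.4625723984 − (-8.4621054321) = -0.0004669663
Divide by 2^4 − 1 = 15: (-0.0004669663)/15 = -0.0000311311
R = A(h/2) + (A(h/2) − A(h))/15 = -8.4625723984 − 0.0000311311 = -8.4626035295

-8.462604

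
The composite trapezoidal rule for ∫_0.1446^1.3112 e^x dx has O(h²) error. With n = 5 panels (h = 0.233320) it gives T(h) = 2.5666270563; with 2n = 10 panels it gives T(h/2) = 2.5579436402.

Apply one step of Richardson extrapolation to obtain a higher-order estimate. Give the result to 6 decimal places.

2.555049

Method order is 2; weight 2^2 = 4.
A(h/2) − A(h) = 2.5579436402 − 2.5666270563 = -0.0086834161
Divide by 2^2 − 1 = 3: (-0.0086834161)/3 = -0.0028944720
R = 2.5579436402 − 0.0028944720 = 2.5550491682
Shift from A(h/2): −0.0028944720.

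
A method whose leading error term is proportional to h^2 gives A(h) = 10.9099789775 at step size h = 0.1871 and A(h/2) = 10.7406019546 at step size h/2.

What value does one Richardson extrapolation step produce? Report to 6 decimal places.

10.684143

Method order is 2; weight 2^2 = 4.
Weighted: 42.9624078184 − 10.9099789775 = 32.0524288409
(4*10.7406019546 − 10.9099789775)/(4 − 1) = 10.6841429470
Shift from A(h/2): −0.0564590076.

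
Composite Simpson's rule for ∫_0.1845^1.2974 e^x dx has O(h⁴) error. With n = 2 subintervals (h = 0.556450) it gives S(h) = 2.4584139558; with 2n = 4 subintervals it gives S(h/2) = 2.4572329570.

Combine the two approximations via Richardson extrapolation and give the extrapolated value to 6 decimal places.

2.457154

Order 4 gives 2^r = 16 and 2^r − 1 = 15.
2^4×A(h/2) = 39.3157273120; minus A(h) gives 36.8573133562.
Divide by 2^4 − 1 = 15.
Result: 2.4571542237
Shift from A(h/2): −0.0000787333.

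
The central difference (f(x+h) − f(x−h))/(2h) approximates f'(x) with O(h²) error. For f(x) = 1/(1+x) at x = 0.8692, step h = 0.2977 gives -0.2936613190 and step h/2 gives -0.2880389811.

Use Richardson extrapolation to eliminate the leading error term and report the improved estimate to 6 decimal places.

Error is O(h^2); halving h shrinks it by 2^2 = 4.
4*(-0.2880389811) = -1.1521559244; subtract (-0.2936613190) → -0.8584946054
(4*(-0.2880389811) − (-0.2936613190))/(4 − 1) = -0.2861648685
Gap between inputs: 5.622e-03; correction applied: +0.0018741126.

-0.286165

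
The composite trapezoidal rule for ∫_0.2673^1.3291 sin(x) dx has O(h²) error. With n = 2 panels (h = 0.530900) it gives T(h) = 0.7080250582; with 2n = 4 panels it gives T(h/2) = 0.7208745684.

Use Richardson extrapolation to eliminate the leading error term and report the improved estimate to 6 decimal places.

0.725158

The method has order 2: 2^2 = 4.
Numerator 4×A(h/2) − A(h) = 4×0.7208745684 − 0.7080250582 = 2.1754732154
Denominator 4 − 1 = 3.
(4×0.7208745684 − 0.7080250582)/(4 − 1) = 0.7251577385
Shift from A(h/2): +0.0042831701.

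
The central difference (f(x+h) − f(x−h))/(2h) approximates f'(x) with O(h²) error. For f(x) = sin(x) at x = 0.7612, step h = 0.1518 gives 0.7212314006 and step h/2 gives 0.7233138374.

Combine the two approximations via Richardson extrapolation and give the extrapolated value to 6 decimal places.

Method order is 2; weight 2^2 = 4.
Numerator 4 × A(h/2) − A(h) = 4 × 0.7233138374 − 0.7212314006 = 2.1720239490
Divide by 2^2 − 1 = 3.
R = 2.1720239490/3 = 0.7240079830

0.724008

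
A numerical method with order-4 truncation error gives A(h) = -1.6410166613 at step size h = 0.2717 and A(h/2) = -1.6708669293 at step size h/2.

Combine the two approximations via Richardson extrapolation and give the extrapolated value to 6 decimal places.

With r = 4 the leading error scales as h^4, so the weight is 2^4 = 16.
16 × (-1.6708669293) = -26.7338708688; subtract (-1.6410166613) → -25.0928542075
Divide by 2^4 − 1 = 15.
R = (-25.0928542075)/15 = -1.6728569472
Shift from A(h/2): −0.0019900179.

-1.672857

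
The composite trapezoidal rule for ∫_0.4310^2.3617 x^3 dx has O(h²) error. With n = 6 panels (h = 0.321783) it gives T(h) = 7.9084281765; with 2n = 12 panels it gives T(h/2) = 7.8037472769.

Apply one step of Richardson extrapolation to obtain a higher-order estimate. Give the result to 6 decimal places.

Order 2 gives 2^r = 4 and 2^r − 1 = 3.
4×7.8037472769 − 7.9084281765 = 23.3065609311
Extrapolated: 23.3065609311 / 3 = 7.7688536437
Shift from A(h/2): −0.0348936332.

7.768854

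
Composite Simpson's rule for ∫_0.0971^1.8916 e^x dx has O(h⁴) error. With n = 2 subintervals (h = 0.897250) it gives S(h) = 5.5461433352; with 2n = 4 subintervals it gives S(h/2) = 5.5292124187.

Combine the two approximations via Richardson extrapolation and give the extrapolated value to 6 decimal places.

r = 4, so 2^r = 16.
Difference of the inputs: 5.5292124187 − 5.5461433352 = -0.0169309165
Correction (A(h/2) − A(h))/(16 − 1) = (-0.0169309165)/15 = -0.0011287278
R = A(h/2) + (A(h/2) − A(h))/15 = 5.5292124187 − 0.0011287278 = 5.5280836909
Correction |R − A(h/2)| = 1.129e-03; gap |A(h/2) − A(h)| = 1.693e-02.

5.528084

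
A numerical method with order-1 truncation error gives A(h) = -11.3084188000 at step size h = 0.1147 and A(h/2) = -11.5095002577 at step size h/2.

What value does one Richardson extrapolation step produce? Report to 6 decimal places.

-11.710582

Leading term ∝ h^1; use weight 2 = 2^1.
A(h/2) − A(h) = -11.5095002577 − (-11.3084188000) = -0.2010814577
Correction (A(h/2) − A(h))/(2 − 1) = (-0.2010814577)/1 = -0.2010814577
R = A(h/2) + (A(h/2) − A(h))/1 = -11.5095002577 − 0.2010814577 = -11.7105817154
Correction |R − A(h/2)| = 2.011e-01; gap |A(h/2) − A(h)| = 2.011e-01.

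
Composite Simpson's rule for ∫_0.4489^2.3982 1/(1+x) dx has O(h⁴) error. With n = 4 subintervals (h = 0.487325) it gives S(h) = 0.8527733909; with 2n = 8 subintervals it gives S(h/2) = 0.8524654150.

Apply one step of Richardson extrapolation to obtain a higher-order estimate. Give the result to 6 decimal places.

Leading term ∝ h^4; use weight 16 = 2^4.
Weighted: 13.6394466400 − 0.8527733909 = 12.7866732491
(16 × 0.8524654150 − 0.8527733909)/(16 − 1) = 0.8524448833

0.852445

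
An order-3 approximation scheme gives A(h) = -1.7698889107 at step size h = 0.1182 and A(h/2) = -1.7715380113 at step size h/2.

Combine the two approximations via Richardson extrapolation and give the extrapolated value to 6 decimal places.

-1.771774

Leading term ∝ h^3; use weight 8 = 2^3.
8 × (-1.7715380113) = -14.1723040904; subtract (-1.7698889107) → -12.4024151797
Denominator 8 − 1 = 7.
(-12.4024151797) ÷ 7 = -1.7717735971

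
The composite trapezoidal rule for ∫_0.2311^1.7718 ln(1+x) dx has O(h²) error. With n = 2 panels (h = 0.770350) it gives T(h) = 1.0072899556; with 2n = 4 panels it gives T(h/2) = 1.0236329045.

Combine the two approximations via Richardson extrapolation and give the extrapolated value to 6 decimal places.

Error is O(h^2); halving h shrinks it by 2^2 = 4.
4*1.0236329045 − 1.0072899556 = 3.0872416624
Divide by 2^2 − 1 = 3.
R = 3.0872416624/3 = 1.0290805541
Gap between inputs: 1.634e-02; correction applied: +0.0054476496.

1.029081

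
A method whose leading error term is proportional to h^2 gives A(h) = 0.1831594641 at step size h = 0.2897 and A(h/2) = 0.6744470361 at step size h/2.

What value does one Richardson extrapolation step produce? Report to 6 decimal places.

0.838210

r = 2, so 2^r = 4.
A(h/2) − A(h) = 0.6744470361 − 0.1831594641 = 0.4912875720
Correction (A(h/2) − A(h))/(4 − 1) = 0.4912875720/3 = 0.1637625240
R = A(h/2) + (A(h/2) − A(h))/3 = 0.6744470361 + 0.1637625240 = 0.8382095601
Shift from A(h/2): +0.1637625240.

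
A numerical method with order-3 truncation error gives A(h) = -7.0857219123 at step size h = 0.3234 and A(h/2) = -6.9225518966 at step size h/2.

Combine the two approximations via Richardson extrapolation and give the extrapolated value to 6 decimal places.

-6.899242

r = 3: numerator weight 8, denominator 7.
2^3·A(h/2) = -55.3804151728; minus A(h) gives -48.2946932605.
Divide by 2^3 − 1 = 7.
(8·(-6.9225518966) − (-7.0857219123))/(8 − 1) = -6.8992418944
Gap between inputs: 1.632e-01; correction applied: +0.0233100022.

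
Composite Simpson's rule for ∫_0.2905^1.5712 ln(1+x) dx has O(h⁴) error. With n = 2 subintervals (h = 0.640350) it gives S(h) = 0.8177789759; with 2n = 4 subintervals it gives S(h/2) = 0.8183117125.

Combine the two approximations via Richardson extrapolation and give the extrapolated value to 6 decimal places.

With r = 4 the leading error scales as h^4, so the weight is 2^4 = 16.
A(h/2) − A(h) = 0.8183117125 − 0.8177789759 = 0.0005327366
Correction (A(h/2) − A(h))/(16 − 1) = 0.0005327366/15 = 0.0000355158
R = A(h/2) + (A(h/2) − A(h))/15 = 0.8183117125 + 0.0000355158 = 0.8183472283

0.818347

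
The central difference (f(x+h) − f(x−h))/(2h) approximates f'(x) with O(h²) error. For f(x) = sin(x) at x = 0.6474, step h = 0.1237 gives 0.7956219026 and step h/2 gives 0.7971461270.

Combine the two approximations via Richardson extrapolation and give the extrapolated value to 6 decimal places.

r = 2, so 2^r = 4.
4*0.7971461270 = 3.1885845080; 3.1885845080 − 0.7956219026 = 2.3929626054
(4*0.7971461270 − 0.7956219026)/(4 − 1) = 0.7976542018

0.797654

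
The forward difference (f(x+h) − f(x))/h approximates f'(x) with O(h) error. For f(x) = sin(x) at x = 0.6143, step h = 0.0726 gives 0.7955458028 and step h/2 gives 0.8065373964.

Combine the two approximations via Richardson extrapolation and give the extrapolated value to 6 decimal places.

r = 1, so 2^r = 2.
2 × 0.8065373964 − 0.7955458028 = 0.8175289900
(2 × 0.8065373964 − 0.7955458028)/(2 − 1) = 0.8175289900
Gap between inputs: 1.099e-02; correction applied: +0.0109915936.

0.817529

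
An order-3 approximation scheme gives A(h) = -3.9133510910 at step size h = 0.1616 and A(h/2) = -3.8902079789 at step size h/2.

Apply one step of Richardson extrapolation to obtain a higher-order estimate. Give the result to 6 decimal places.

-3.886902

r = 3, so 2^r = 8.
8×(-3.8902079789) = -31.1216638312; (-31.1216638312) − (-3.9133510910) = -27.2083127402
(8×(-3.8902079789) − (-3.9133510910))/(8 − 1) = -3.8869018200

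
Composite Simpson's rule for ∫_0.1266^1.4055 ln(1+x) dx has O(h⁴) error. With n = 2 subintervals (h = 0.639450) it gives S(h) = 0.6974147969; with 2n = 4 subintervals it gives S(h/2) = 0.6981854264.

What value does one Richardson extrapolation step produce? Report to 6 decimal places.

0.698237

Method order is 4; weight 2^4 = 16.
Numerator 16*A(h/2) − A(h) = 16*0.6981854264 − 0.6974147969 = 10.4735520255
R = 10.4735520255/15 = 0.6982368017
Shift from A(h/2): +0.0000513753.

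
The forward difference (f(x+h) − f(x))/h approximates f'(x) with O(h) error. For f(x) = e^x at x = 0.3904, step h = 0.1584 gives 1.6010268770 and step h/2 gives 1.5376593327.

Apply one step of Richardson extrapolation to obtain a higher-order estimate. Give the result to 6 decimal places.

1.474292

Leading term ∝ h^1; use weight 2 = 2^1.
2*1.5376593327 − 1.6010268770 = 1.4742917884
Extrapolated: 1.4742917884 / 1 = 1.4742917884
Correction |R − A(h/2)| = 6.337e-02; gap |A(h/2) − A(h)| = 6.337e-02.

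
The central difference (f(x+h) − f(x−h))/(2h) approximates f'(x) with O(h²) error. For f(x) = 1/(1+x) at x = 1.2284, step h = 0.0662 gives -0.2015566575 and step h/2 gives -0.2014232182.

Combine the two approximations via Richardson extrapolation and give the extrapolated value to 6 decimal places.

Method order is 2; weight 2^2 = 4.
Weighted: (-0.8056928728) − (-0.2015566575) = -0.6041362153
R = (-0.6041362153)/3 = -0.2013787384
Correction |R − A(h/2)| = 4.448e-05; gap |A(h/2) − A(h)| = 1.334e-04.

-0.201379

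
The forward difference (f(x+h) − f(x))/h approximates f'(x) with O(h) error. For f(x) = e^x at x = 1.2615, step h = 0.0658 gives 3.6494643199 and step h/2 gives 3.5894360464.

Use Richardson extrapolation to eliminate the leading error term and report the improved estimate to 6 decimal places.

r = 1: numerator weight 2, denominator 1.
2*3.5894360464 − 3.6494643199 = 3.5294077729
Extrapolated: 3.5294077729 / 1 = 3.5294077729
Gap between inputs: 6.003e-02; correction applied: −0.0600282735.

3.529408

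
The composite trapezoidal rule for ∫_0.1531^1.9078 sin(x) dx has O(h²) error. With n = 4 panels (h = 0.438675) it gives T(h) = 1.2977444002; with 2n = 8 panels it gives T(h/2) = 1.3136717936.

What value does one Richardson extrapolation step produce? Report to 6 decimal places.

1.318981

The method has order 2: 2^2 = 4.
Weighted: 5.2546871744 − 1.2977444002 = 3.9569427742
3.9569427742 ÷ 3 = 1.3189809247
Gap between inputs: 1.593e-02; correction applied: +0.0053091311.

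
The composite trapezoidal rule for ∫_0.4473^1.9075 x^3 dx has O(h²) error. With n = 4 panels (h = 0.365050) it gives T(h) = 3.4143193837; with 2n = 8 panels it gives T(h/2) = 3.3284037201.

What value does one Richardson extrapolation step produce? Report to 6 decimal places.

3.299765

The method has order 2: 2^2 = 4.
Top: 4(3.3284037201) − (3.4143193837) = 9.8992954967
R = 9.8992954967/3 = 3.2997651656
Shift from A(h/2): −0.0286385545.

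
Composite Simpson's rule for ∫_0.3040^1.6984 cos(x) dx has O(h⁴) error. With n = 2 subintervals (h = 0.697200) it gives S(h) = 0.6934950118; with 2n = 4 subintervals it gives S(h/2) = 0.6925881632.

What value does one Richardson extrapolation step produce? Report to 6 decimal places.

Method order is 4; weight 2^4 = 16.
2^4 × A(h/2) = 11.0814106112; minus A(h) gives 10.3879155994.
R = 10.3879155994/15 = 0.6925277066

0.692528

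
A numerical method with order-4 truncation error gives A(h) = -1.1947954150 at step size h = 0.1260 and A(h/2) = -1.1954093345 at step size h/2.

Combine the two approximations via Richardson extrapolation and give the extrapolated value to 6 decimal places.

-1.195450

Error is O(h^4); halving h shrinks it by 2^4 = 16.
16·(-1.1954093345) − (-1.1947954150) = -17.9317539370
R = (-17.9317539370)/15 = -1.1954502625
Gap between inputs: 6.139e-04; correction applied: −0.0000409280.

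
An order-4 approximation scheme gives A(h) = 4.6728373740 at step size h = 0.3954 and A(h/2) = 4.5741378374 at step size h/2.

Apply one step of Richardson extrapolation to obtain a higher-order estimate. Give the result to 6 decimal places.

Leading term ∝ h^4; use weight 16 = 2^4.
16×4.5741378374 = 73.1862053984; subtract 4.6728373740 → 68.5133680244
R = 68.5133680244/15 = 4.5675578683
Correction |R − A(h/2)| = 6.580e-03; gap |A(h/2) − A(h)| = 9.870e-02.

4.567558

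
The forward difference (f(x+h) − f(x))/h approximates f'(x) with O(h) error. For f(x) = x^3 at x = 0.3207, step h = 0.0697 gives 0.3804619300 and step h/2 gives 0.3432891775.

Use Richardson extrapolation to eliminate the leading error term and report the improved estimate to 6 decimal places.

0.306116

The method has order 1: 2^1 = 2.
Difference of the inputs: 0.3432891775 − 0.3804619300 = -0.0371727525
Correction (A(h/2) − A(h))/(2 − 1) = (-0.0371727525)/1 = -0.0371727525
R = A(h/2) + (A(h/2) − A(h))/1 = 0.3432891775 − 0.0371727525 = 0.3061164250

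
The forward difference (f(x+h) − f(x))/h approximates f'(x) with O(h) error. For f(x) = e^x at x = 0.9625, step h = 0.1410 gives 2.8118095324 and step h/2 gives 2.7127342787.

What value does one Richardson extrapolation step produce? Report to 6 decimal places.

r = 1: numerator weight 2, denominator 1.
2·2.7127342787 = 5.4254685574; 5.4254685574 − 2.8118095324 = 2.6136590250
Denominator 2 − 1 = 1.
So the Richardson estimate is 2.6136590250.

2.613659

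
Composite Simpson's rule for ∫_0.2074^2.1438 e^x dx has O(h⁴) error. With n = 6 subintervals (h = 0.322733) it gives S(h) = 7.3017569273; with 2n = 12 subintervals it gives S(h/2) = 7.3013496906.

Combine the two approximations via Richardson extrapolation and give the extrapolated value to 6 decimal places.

With r = 4 the leading error scales as h^4, so the weight is 2^4 = 16.
Top: 16(7.3013496906) − (7.3017569273) = 109.5198381223
Divide by 2^4 − 1 = 15.
(16·7.3013496906 − 7.3017569273)/(16 − 1) = 7.3013225415
Gap between inputs: 4.072e-04; correction applied: −0.0000271491.

7.301323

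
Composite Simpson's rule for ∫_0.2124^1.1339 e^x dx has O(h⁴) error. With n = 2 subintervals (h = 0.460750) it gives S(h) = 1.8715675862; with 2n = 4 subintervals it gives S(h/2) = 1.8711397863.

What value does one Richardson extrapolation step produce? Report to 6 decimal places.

1.871111

With r = 4 the leading error scales as h^4, so the weight is 2^4 = 16.
Numerator 16*A(h/2) − A(h) = 16*1.8711397863 − 1.8715675862 = 28.0666689946
Extrapolated: 28.0666689946 / 15 = 1.8711112663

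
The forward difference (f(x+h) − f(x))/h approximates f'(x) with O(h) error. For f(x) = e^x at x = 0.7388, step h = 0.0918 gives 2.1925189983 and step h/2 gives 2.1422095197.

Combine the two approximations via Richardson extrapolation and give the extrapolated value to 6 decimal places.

2.091900

With r = 1 the leading error scales as h^1, so the weight is 2^1 = 2.
Difference of the inputs: 2.1422095197 − 2.1925189983 = -0.0503094786
Correction (A(h/2) − A(h))/(2 − 1) = (-0.0503094786)/1 = -0.0503094786
R = A(h/2) + (A(h/2) − A(h))/1 = 2.1422095197 − 0.0503094786 = 2.0919000411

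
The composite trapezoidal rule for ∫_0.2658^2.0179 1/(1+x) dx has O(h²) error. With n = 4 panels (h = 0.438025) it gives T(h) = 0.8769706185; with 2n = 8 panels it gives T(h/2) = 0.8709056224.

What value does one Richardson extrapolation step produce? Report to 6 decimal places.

0.868884

The method has order 2: 2^2 = 4.
4*0.8709056224 = 3.4836224896; 3.4836224896 − 0.8769706185 = 2.6066518711
2.6066518711 ÷ 3 = 0.8688839570
Correction |R − A(h/2)| = 2.022e-03; gap |A(h/2) − A(h)| = 6.065e-03.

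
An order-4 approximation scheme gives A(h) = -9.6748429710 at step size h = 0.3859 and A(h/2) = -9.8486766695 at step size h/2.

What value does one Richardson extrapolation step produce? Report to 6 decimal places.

r = 4, so 2^r = 16.
A(h/2) − A(h) = -9.8486766695 − (-9.6748429710) = -0.1738336985
Correction (A(h/2) − A(h))/(16 − 1) = (-0.1738336985)/15 = -0.0115889132
R = A(h/2) + (A(h/2) − A(h))/15 = -9.8486766695 − 0.0115889132 = -9.8602655827
Gap between inputs: 1.738e-01; correction applied: −0.0115889132.

-9.860266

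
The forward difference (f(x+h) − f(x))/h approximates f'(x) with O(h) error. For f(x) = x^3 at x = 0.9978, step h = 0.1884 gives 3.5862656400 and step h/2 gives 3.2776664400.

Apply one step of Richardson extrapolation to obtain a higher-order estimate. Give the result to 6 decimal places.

2.969067

The method has order 1: 2^1 = 2.
2×3.2776664400 = 6.5553328800; subtract 3.5862656400 → 2.9690672400
R = 2.9690672400/1 = 2.9690672400
Shift from A(h/2): −0.3085992000.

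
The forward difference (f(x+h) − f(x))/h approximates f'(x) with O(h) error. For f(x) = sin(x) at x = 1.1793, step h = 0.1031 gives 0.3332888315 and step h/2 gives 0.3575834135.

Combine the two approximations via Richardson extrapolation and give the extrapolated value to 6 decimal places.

With r = 1 the leading error scales as h^1, so the weight is 2^1 = 2.
2*0.3575834135 = 0.7151668270; subtract 0.3332888315 → 0.3818779955
Denominator 2 − 1 = 1.
So the Richardson estimate is 0.3818779955.

0.381878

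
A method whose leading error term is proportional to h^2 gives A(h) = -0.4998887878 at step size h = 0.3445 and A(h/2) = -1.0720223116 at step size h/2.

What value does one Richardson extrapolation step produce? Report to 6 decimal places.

-1.262733

Leading term ∝ h^2; use weight 4 = 2^2.
Numerator 4*A(h/2) − A(h) = 4*(-1.0720223116) − (-0.4998887878) = -3.7882004586
Denominator 4 − 1 = 3.
Extrapolated: (-3.7882004586) / 3 = -1.2627334862
Correction |R − A(h/2)| = 1.907e-01; gap |A(h/2) − A(h)| = 5.721e-01.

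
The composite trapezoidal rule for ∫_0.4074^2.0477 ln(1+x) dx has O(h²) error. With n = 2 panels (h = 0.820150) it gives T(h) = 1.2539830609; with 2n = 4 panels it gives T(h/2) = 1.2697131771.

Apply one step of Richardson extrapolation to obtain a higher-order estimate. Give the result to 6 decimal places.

1.274957

The method has order 2: 2^2 = 4.
4 × 1.2697131771 = 5.0788527084; 5.0788527084 − 1.2539830609 = 3.8248696475
(4 × 1.2697131771 − 1.2539830609)/(4 − 1) = 1.2749565492
Shift from A(h/2): +0.0052433721.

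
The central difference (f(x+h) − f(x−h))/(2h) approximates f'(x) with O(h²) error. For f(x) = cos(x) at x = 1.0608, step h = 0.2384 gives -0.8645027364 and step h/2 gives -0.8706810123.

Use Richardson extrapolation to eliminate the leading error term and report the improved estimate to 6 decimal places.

Error is O(h^2); halving h shrinks it by 2^2 = 4.
Weighted: (-3.4827240492) − (-0.8645027364) = -2.6182213128
Extrapolated: (-2.6182213128) / 3 = -0.8727404376
Correction |R − A(h/2)| = 2.059e-03; gap |A(h/2) − A(h)| = 6.178e-03.

-0.872740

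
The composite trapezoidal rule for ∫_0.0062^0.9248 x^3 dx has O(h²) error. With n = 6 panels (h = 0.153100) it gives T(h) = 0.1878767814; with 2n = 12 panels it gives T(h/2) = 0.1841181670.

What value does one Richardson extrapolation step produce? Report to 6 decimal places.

0.182865

With r = 2 the leading error scales as h^2, so the weight is 2^2 = 4.
Difference of the inputs: 0.1841181670 − 0.1878767814 = -0.0037586144
Correction (A(h/2) − A(h))/(4 − 1) = (-0.0037586144)/3 = -0.0012528715
R = A(h/2) + (A(h/2) − A(h))/3 = 0.1841181670 − 0.0012528715 = 0.1828652955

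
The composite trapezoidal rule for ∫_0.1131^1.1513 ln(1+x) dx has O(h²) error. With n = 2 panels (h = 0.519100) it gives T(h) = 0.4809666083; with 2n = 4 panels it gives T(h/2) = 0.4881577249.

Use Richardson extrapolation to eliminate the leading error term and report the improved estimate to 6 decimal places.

0.490555

Leading term ∝ h^2; use weight 4 = 2^2.
A(h/2) − A(h) = 0.4881577249 − 0.4809666083 = 0.0071911166
Divide by 2^2 − 1 = 3: 0.0071911166/3 = 0.0023970389
R = 0.4881577249 + 0.0023970389 = 0.4905547638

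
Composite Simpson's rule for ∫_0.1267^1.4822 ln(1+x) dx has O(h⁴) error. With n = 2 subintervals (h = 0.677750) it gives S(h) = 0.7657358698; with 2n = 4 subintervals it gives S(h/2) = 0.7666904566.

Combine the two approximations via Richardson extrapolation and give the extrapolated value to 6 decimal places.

0.766754

Error is O(h^4); halving h shrinks it by 2^4 = 16.
Numerator 16×A(h/2) − A(h) = 16×0.7666904566 − 0.7657358698 = 11.5013114358
Divide by 2^4 − 1 = 15.
Result: 0.7667540957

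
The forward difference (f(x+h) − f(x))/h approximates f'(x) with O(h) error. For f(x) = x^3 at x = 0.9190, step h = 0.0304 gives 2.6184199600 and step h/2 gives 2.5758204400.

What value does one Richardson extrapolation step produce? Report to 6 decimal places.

The method has order 1: 2^1 = 2.
Weighted: 5.1516408800 − 2.6184199600 = 2.5332209200
Extrapolated: 2.5332209200 / 1 = 2.5332209200
Correction |R − A(h/2)| = 4.260e-02; gap |A(h/2) − A(h)| = 4.260e-02.

2.533221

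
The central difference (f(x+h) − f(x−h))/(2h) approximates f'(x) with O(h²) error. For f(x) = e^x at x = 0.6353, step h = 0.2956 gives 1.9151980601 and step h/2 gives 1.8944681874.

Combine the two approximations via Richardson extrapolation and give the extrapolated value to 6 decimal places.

The method has order 2: 2^2 = 4.
Weighted: 7.5778727496 − 1.9151980601 = 5.6626746895
Denominator 4 − 1 = 3.
So the Richardson estimate is 1.8875582298.

1.887558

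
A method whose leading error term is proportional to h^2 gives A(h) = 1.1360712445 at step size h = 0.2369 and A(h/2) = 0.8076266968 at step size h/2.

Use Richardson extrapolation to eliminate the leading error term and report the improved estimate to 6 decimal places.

0.698145

Method order is 2; weight 2^2 = 4.
A(h/2) − A(h) = 0.8076266968 − 1.1360712445 = -0.3284445477
Divide by 2^2 − 1 = 3: (-0.3284445477)/3 = -0.1094815159
R = A(h/2) + (A(h/2) − A(h))/3 = 0.8076266968 − 0.1094815159 = 0.6981451809
Correction |R − A(h/2)| = 1.095e-01; gap |A(h/2) − A(h)| = 3.284e-01.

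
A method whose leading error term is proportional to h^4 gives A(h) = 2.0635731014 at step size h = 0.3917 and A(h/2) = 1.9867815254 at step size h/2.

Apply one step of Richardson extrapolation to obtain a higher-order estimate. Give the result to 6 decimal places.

With r = 4 the leading error scales as h^4, so the weight is 2^4 = 16.
A(h/2) − A(h) = 1.9867815254 − 2.0635731014 = -0.0767915760
Divide by 2^4 − 1 = 15: (-0.0767915760)/15 = -0.0051194384
R = 1.9867815254 − 0.0051194384 = 1.9816620870
Gap between inputs: 7.679e-02; correction applied: −0.0051194384.

1.981662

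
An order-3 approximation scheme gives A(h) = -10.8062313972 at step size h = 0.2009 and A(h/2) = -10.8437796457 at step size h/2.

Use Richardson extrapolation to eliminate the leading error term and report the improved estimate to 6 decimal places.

-10.849144

r = 3: numerator weight 8, denominator 7.
Numerator 8*A(h/2) − A(h) = 8*(-10.8437796457) − (-10.8062313972) = -75.9440057684
R = (-75.9440057684)/7 = -10.8491436812
Gap between inputs: 3.755e-02; correction applied: −0.0053640355.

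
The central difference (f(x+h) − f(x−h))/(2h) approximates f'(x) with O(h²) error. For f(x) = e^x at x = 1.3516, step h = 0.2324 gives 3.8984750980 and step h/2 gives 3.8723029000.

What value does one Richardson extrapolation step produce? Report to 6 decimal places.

3.863579

With r = 2 the leading error scales as h^2, so the weight is 2^2 = 4.
Top: 4(3.8723029000) − (3.8984750980) = 11.5907365020
(4·3.8723029000 − 3.8984750980)/(4 − 1) = 3.8635788340
Gap between inputs: 2.617e-02; correction applied: −0.0087240660.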